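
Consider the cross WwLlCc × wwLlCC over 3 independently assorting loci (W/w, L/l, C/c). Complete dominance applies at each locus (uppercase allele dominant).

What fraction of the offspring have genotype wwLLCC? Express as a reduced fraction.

WwLlCc gametes: WLC×1, WLc×1, WlC×1, Wlc×1, wLC×1, wLc×1, wlC×1, wlc×1
wwLlCC gametes: wLC×4, wlC×4
WwLlCc×wwLlCC grid (8·8=64): WwLLCC=4 WwLLCc=4 WwLlCC=8 WwLlCc=8 WwllCC=4 WwllCc=4 wwLLCC=4 wwLLCc=4 wwLlCC=8 wwLlCc=8 wwllCC=4 wwllCc=4
wwLLCC hits 4/64; gcd=4; 4÷4/64÷4 = 1/16

P(wwLLCC) = 1/16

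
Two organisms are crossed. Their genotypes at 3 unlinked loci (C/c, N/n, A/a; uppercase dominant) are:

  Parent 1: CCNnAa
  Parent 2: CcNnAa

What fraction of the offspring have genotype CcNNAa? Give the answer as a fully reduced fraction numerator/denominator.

CCNnAa gametes: CNA×2, CNa×2, CnA×2, Cna×2
CcNnAa gametes: CNA×1, CNa×1, CnA×1, Cna×1, cNA×1, cNa×1, cnA×1, cna×1
CCNnAa×CcNnAa grid (8·8=64): CCNNAA=2 CCNNAa=4 CCNNaa=2 CCNnAA=4 CCNnAa=8 CCNnaa=4 CCnnAA=2 CCnnAa=4 CCnnaa=2 CcNNAA=2 CcNNAa=4 CcNNaa=2 CcNnAA=4 CcNnAa=8 CcNnaa=4 CcnnAA=2 CcnnAa=4 Ccnnaa=2
CcNNAa hits 4/64; gcd=4; 4÷4/64÷4 = 1/16

P(CcNNAa) = 1/16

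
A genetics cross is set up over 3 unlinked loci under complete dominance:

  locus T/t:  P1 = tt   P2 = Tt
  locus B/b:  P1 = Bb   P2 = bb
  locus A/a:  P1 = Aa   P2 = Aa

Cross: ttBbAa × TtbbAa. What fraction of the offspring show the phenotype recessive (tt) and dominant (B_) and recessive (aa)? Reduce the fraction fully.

P(tt B_ aa) = 1/16

ttBbAa gametes: tBA×2, tBa×2, tbA×2, tba×2
TtbbAa gametes: TbA×2, Tba×2, tbA×2, tba×2
ttBbAa×TtbbAa grid (8·8=64): TtBbAA=4 TtBbAa=8 TtBbaa=4 TtbbAA=4 TtbbAa=8 Ttbbaa=4 ttBbAA=4 ttBbAa=8 ttBbaa=4 ttbbAA=4 ttbbAa=8 ttbbaa=4
tt B_ aa hits 4/64; gcd=4; 4÷4/64÷4 = 1/16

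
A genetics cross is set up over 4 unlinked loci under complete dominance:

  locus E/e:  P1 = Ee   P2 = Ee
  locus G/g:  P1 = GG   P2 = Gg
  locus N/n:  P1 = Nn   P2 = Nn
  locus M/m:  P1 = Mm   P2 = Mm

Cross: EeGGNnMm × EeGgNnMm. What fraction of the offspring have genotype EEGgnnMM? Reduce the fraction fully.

P(EEGgnnMM) = 1/128

EeGGNnMm gametes: EGNM×2, EGNm×2, EGnM×2, EGnm×2, eGNM×2, eGNm×2, eGnM×2, eGnm×2
EeGgNnMm gametes: EGNM×1, EGNm×1, EGnM×1, EGnm×1, EgNM×1, EgNm×1, EgnM×1, Egnm×1, eGNM×1, eGNm×1, eGnM×1, eGnm×1, egNM×1, egNm×1, egnM×1, egnm×1
EeGGNnMm×EeGgNnMm grid (16·16=256): EEGGNNMM=2 EEGGNNMm=4 EEGGNNmm=2 EEGGNnMM=4 EEGGNnMm=8 EEGGNnmm=4 EEGGnnMM=2 EEGGnnMm=4 EEGGnnmm=2 EEGgNNMM=2 EEGgNNMm=4 EEGgNNmm=2 EEGgNnMM=4 EEGgNnMm=8 EEGgNnmm=4 EEGgnnMM=2 EEGgnnMm=4 EEGgnnmm=2 EeGGNNMM=4 EeGGNNMm=8 EeGGNNmm=4 EeGGNnMM=8 EeGGNnMm=16 EeGGNnmm=8 EeGGnnMM=4 EeGGnnMm=8 EeGGnnmm=4 EeGgNNMM=4 EeGgNNMm=8 EeGgNNmm=4 EeGgNnMM=8 EeGgNnMm=16 EeGgNnmm=8 EeGgnnMM=4 EeGgnnMm=8 EeGgnnmm=4 eeGGNNMM=2 eeGGNNMm=4 eeGGNNmm=2 eeGGNnMM=4 eeGGNnMm=8 eeGGNnmm=4 eeGGnnMM=2 eeGGnnMm=4 eeGGnnmm=2 eeGgNNMM=2 eeGgNNMm=4 eeGgNNmm=2 eeGgNnMM=4 eeGgNnMm=8 eeGgNnmm=4 eeGgnnMM=2 eeGgnnMm=4 eeGgnnmm=2
EEGgnnMM hits 2/256; gcd=2; 2÷2/256÷2 = 1/128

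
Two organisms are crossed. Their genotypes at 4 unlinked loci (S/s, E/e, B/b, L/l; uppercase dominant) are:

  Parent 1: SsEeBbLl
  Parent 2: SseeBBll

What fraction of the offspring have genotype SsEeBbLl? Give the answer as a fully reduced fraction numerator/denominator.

SsEeBbLl gametes: SEBL×1, SEBl×1, SEbL×1, SEbl×1, SeBL×1, SeBl×1, SebL×1, Sebl×1, sEBL×1, sEBl×1, sEbL×1, sEbl×1, seBL×1, seBl×1, sebL×1, sebl×1
SseeBBll gametes: SeBl×8, seBl×8
SsEeBbLl×SseeBBll grid (16·16=256): SSEeBBLl=8 SSEeBBll=8 SSEeBbLl=8 SSEeBbll=8 SSeeBBLl=8 SSeeBBll=8 SSeeBbLl=8 SSeeBbll=8 SsEeBBLl=16 SsEeBBll=16 SsEeBbLl=16 SsEeBbll=16 SseeBBLl=16 SseeBBll=16 SseeBbLl=16 SseeBbll=16 ssEeBBLl=8 ssEeBBll=8 ssEeBbLl=8 ssEeBbll=8 sseeBBLl=8 sseeBBll=8 sseeBbLl=8 sseeBbll=8
SsEeBbLl hits 16/256; gcd=16; 16÷16/256÷16 = 1/16

P(SsEeBbLl) = 1/16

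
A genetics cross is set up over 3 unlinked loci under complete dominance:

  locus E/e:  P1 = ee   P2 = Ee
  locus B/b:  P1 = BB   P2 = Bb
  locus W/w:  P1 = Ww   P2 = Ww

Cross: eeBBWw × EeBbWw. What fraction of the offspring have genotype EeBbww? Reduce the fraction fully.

P(EeBbww) = 1/16

eeBBWw gametes: eBW×4, eBw×4
EeBbWw gametes: EBW×1, EBw×1, EbW×1, Ebw×1, eBW×1, eBw×1, ebW×1, ebw×1
eeBBWw×EeBbWw grid (8·8=64): EeBBWW=4 EeBBWw=8 EeBBww=4 EeBbWW=4 EeBbWw=8 EeBbww=4 eeBBWW=4 eeBBWw=8 eeBBww=4 eeBbWW=4 eeBbWw=8 eeBbww=4
EeBbww hits 4/64; gcd=4; 4÷4/64÷4 = 1/16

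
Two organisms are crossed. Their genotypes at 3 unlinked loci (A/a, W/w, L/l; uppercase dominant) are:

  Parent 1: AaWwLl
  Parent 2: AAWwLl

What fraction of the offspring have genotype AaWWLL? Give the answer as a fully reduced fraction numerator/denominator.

P(AaWWLL) = 1/32

AaWwLl gametes: AWL×1, AWl×1, AwL×1, Awl×1, aWL×1, aWl×1, awL×1, awl×1
AAWwLl gametes: AWL×2, AWl×2, AwL×2, Awl×2
AaWwLl×AAWwLl grid (8·8=64): AAWWLL=2 AAWWLl=4 AAWWll=2 AAWwLL=4 AAWwLl=8 AAWwll=4 AAwwLL=2 AAwwLl=4 AAwwll=2 AaWWLL=2 AaWWLl=4 AaWWll=2 AaWwLL=4 AaWwLl=8 AaWwll=4 AawwLL=2 AawwLl=4 Aawwll=2
AaWWLL hits 2/64; gcd=2; 2÷2/64÷2 = 1/32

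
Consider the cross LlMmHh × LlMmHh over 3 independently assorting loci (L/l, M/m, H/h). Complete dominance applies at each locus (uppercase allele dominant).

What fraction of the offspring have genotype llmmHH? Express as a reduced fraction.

P(llmmHH) = 1/64

LlMmHh gametes: LMH×1, LMh×1, LmH×1, Lmh×1, lMH×1, lMh×1, lmH×1, lmh×1
LlMmHh gametes: LMH×1, LMh×1, LmH×1, Lmh×1, lMH×1, lMh×1, lmH×1, lmh×1
LlMmHh×LlMmHh grid (8·8=64): LLMMHH=1 LLMMHh=2 LLMMhh=1 LLMmHH=2 LLMmHh=4 LLMmhh=2 LLmmHH=1 LLmmHh=2 LLmmhh=1 LlMMHH=2 LlMMHh=4 LlMMhh=2 LlMmHH=4 LlMmHh=8 LlMmhh=4 LlmmHH=2 LlmmHh=4 Llmmhh=2 llMMHH=1 llMMHh=2 llMMhh=1 llMmHH=2 llMmHh=4 llMmhh=2 llmmHH=1 llmmHh=2 llmmhh=1
llmmHH hits 1/64; gcd=1; 1÷1/64÷1 = 1/64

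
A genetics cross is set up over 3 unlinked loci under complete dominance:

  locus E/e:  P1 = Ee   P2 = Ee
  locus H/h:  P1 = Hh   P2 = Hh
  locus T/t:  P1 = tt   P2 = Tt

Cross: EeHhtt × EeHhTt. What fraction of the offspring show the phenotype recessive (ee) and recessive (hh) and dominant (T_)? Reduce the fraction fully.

EeHhtt gametes: EHt×2, Eht×2, eHt×2, eht×2
EeHhTt gametes: EHT×1, EHt×1, EhT×1, Eht×1, eHT×1, eHt×1, ehT×1, eht×1
EeHhtt×EeHhTt grid (8·8=64): EEHHTt=2 EEHHtt=2 EEHhTt=4 EEHhtt=4 EEhhTt=2 EEhhtt=2 EeHHTt=4 EeHHtt=4 EeHhTt=8 EeHhtt=8 EehhTt=4 Eehhtt=4 eeHHTt=2 eeHHtt=2 eeHhTt=4 eeHhtt=4 eehhTt=2 eehhtt=2
ee hh T_ hits 2/64; gcd=2; 2÷2/64÷2 = 1/32

P(ee hh T_) = 1/32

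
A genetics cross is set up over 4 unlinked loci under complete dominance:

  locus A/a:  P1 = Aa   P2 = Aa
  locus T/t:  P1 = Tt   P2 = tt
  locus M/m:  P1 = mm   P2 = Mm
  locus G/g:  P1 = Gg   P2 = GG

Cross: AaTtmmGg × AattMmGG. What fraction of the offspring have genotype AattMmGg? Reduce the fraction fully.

AaTtmmGg gametes: ATmG×2, ATmg×2, AtmG×2, Atmg×2, aTmG×2, aTmg×2, atmG×2, atmg×2
AattMmGG gametes: AtMG×4, AtmG×4, atMG×4, atmG×4
AaTtmmGg×AattMmGG grid (16·16=256): AATtMmGG=8 AATtMmGg=8 AATtmmGG=8 AATtmmGg=8 AAttMmGG=8 AAttMmGg=8 AAttmmGG=8 AAttmmGg=8 AaTtMmGG=16 AaTtMmGg=16 AaTtmmGG=16 AaTtmmGg=16 AattMmGG=16 AattMmGg=16 AattmmGG=16 AattmmGg=16 aaTtMmGG=8 aaTtMmGg=8 aaTtmmGG=8 aaTtmmGg=8 aattMmGG=8 aattMmGg=8 aattmmGG=8 aattmmGg=8
AattMmGg hits 16/256; gcd=16; 16÷16/256÷16 = 1/16

P(AattMmGg) = 1/16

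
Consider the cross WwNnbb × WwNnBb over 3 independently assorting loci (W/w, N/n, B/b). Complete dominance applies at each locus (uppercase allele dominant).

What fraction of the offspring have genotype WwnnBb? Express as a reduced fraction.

WwNnbb gametes: WNb×2, Wnb×2, wNb×2, wnb×2
WwNnBb gametes: WNB×1, WNb×1, WnB×1, Wnb×1, wNB×1, wNb×1, wnB×1, wnb×1
WwNnbb×WwNnBb grid (8·8=64): WWNNBb=2 WWNNbb=2 WWNnBb=4 WWNnbb=4 WWnnBb=2 WWnnbb=2 WwNNBb=4 WwNNbb=4 WwNnBb=8 WwNnbb=8 WwnnBb=4 Wwnnbb=4 wwNNBb=2 wwNNbb=2 wwNnBb=4 wwNnbb=4 wwnnBb=2 wwnnbb=2
WwnnBb hits 4/64; gcd=4; 4÷4/64÷4 = 1/16

P(WwnnBb) = 1/16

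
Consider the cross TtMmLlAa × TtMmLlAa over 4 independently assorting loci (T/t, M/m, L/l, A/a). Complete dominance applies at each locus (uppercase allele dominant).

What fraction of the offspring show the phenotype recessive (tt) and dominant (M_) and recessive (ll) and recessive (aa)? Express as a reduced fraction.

TtMmLlAa gametes: TMLA×1, TMLa×1, TMlA×1, TMla×1, TmLA×1, TmLa×1, TmlA×1, Tmla×1, tMLA×1, tMLa×1, tMlA×1, tMla×1, tmLA×1, tmLa×1, tmlA×1, tmla×1
TtMmLlAa gametes: TMLA×1, TMLa×1, TMlA×1, TMla×1, TmLA×1, TmLa×1, TmlA×1, Tmla×1, tMLA×1, tMLa×1, tMlA×1, tMla×1, tmLA×1, tmLa×1, tmlA×1, tmla×1
TtMmLlAa×TtMmLlAa grid (16·16=256): TTMMLLAA=1 TTMMLLAa=2 TTMMLLaa=1 TTMMLlAA=2 TTMMLlAa=4 TTMMLlaa=2 TTMMllAA=1 TTMMllAa=2 TTMMllaa=1 TTMmLLAA=2 TTMmLLAa=4 TTMmLLaa=2 TTMmLlAA=4 TTMmLlAa=8 TTMmLlaa=4 TTMmllAA=2 TTMmllAa=4 TTMmllaa=2 TTmmLLAA=1 TTmmLLAa=2 TTmmLLaa=1 TTmmLlAA=2 TTmmLlAa=4 TTmmLlaa=2 TTmmllAA=1 TTmmllAa=2 TTmmllaa=1 TtMMLLAA=2 TtMMLLAa=4 TtMMLLaa=2 TtMMLlAA=4 TtMMLlAa=8 TtMMLlaa=4 TtMMllAA=2 TtMMllAa=4 TtMMllaa=2 TtMmLLAA=4 TtMmLLAa=8 TtMmLLaa=4 TtMmLlAA=8 TtMmLlAa=16 TtMmLlaa=8 TtMmllAA=4 TtMmllAa=8 TtMmllaa=4 TtmmLLAA=2 TtmmLLAa=4 TtmmLLaa=2 TtmmLlAA=4 TtmmLlAa=8 TtmmLlaa=4 TtmmllAA=2 TtmmllAa=4 Ttmmllaa=2 ttMMLLAA=1 ttMMLLAa=2 ttMMLLaa=1 ttMMLlAA=2 ttMMLlAa=4 ttMMLlaa=2 ttMMllAA=1 ttMMllAa=2 ttMMllaa=1 ttMmLLAA=2 ttMmLLAa=4 ttMmLLaa=2 ttMmLlAA=4 ttMmLlAa=8 ttMmLlaa=4 ttMmllAA=2 ttMmllAa=4 ttMmllaa=2 ttmmLLAA=1 ttmmLLAa=2 ttmmLLaa=1 ttmmLlAA=2 ttmmLlAa=4 ttmmLlaa=2 ttmmllAA=1 ttmmllAa=2 ttmmllaa=1
tt M_ ll aa hits 3/256; gcd=1; 3÷1/256÷1 = 3/256

P(tt M_ ll aa) = 3/256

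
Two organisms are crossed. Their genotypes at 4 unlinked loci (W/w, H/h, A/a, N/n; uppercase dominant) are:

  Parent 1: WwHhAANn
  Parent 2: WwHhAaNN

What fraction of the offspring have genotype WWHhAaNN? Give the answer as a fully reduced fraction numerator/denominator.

WwHhAANn gametes: WHAN×2, WHAn×2, WhAN×2, WhAn×2, wHAN×2, wHAn×2, whAN×2, whAn×2
WwHhAaNN gametes: WHAN×2, WHaN×2, WhAN×2, WhaN×2, wHAN×2, wHaN×2, whAN×2, whaN×2
WwHhAANn×WwHhAaNN grid (16·16=256): WWHHAANN=4 WWHHAANn=4 WWHHAaNN=4 WWHHAaNn=4 WWHhAANN=8 WWHhAANn=8 WWHhAaNN=8 WWHhAaNn=8 WWhhAANN=4 WWhhAANn=4 WWhhAaNN=4 WWhhAaNn=4 WwHHAANN=8 WwHHAANn=8 WwHHAaNN=8 WwHHAaNn=8 WwHhAANN=16 WwHhAANn=16 WwHhAaNN=16 WwHhAaNn=16 WwhhAANN=8 WwhhAANn=8 WwhhAaNN=8 WwhhAaNn=8 wwHHAANN=4 wwHHAANn=4 wwHHAaNN=4 wwHHAaNn=4 wwHhAANN=8 wwHhAANn=8 wwHhAaNN=8 wwHhAaNn=8 wwhhAANN=4 wwhhAANn=4 wwhhAaNN=4 wwhhAaNn=4
WWHhAaNN hits 8/256; gcd=8; 8÷8/256÷8 = 1/32

P(WWHhAaNN) = 1/32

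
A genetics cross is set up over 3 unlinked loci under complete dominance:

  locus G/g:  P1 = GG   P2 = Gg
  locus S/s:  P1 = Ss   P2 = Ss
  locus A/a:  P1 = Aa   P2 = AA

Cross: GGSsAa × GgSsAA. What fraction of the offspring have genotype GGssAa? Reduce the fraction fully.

GGSsAa gametes: GSA×2, GSa×2, GsA×2, Gsa×2
GgSsAA gametes: GSA×2, GsA×2, gSA×2, gsA×2
GGSsAa×GgSsAA grid (8·8=64): GGSSAA=4 GGSSAa=4 GGSsAA=8 GGSsAa=8 GGssAA=4 GGssAa=4 GgSSAA=4 GgSSAa=4 GgSsAA=8 GgSsAa=8 GgssAA=4 GgssAa=4
GGssAa hits 4/64; gcd=4; 4÷4/64÷4 = 1/16

P(GGssAa) = 1/16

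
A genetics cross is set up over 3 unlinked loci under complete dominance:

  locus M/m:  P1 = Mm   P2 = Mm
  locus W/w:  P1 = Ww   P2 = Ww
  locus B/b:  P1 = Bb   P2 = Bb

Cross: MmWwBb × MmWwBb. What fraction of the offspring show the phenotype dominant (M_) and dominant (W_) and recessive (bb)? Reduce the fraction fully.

MmWwBb gametes: MWB×1, MWb×1, MwB×1, Mwb×1, mWB×1, mWb×1, mwB×1, mwb×1
MmWwBb gametes: MWB×1, MWb×1, MwB×1, Mwb×1, mWB×1, mWb×1, mwB×1, mwb×1
MmWwBb×MmWwBb grid (8·8=64): MMWWBB=1 MMWWBb=2 MMWWbb=1 MMWwBB=2 MMWwBb=4 MMWwbb=2 MMwwBB=1 MMwwBb=2 MMwwbb=1 MmWWBB=2 MmWWBb=4 MmWWbb=2 MmWwBB=4 MmWwBb=8 MmWwbb=4 MmwwBB=2 MmwwBb=4 Mmwwbb=2 mmWWBB=1 mmWWBb=2 mmWWbb=1 mmWwBB=2 mmWwBb=4 mmWwbb=2 mmwwBB=1 mmwwBb=2 mmwwbb=1
M_ W_ bb hits 9/64; gcd=1; 9÷1/64÷1 = 9/64

P(M_ W_ bb) = 9/64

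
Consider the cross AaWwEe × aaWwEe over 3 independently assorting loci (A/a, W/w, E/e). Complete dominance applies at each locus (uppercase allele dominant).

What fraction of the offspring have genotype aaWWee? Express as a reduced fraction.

AaWwEe gametes: AWE×1, AWe×1, AwE×1, Awe×1, aWE×1, aWe×1, awE×1, awe×1
aaWwEe gametes: aWE×2, aWe×2, awE×2, awe×2
AaWwEe×aaWwEe grid (8·8=64): AaWWEE=2 AaWWEe=4 AaWWee=2 AaWwEE=4 AaWwEe=8 AaWwee=4 AawwEE=2 AawwEe=4 Aawwee=2 aaWWEE=2 aaWWEe=4 aaWWee=2 aaWwEE=4 aaWwEe=8 aaWwee=4 aawwEE=2 aawwEe=4 aawwee=2
aaWWee hits 2/64; gcd=2; 2÷2/64÷2 = 1/32

P(aaWWee) = 1/32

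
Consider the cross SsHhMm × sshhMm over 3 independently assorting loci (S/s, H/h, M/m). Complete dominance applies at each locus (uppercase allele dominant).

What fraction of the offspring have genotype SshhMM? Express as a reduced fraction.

P(SshhMM) = 1/16

SsHhMm gametes: SHM×1, SHm×1, ShM×1, Shm×1, sHM×1, sHm×1, shM×1, shm×1
sshhMm gametes: shM×4, shm×4
SsHhMm×sshhMm grid (8·8=64): SsHhMM=4 SsHhMm=8 SsHhmm=4 SshhMM=4 SshhMm=8 Sshhmm=4 ssHhMM=4 ssHhMm=8 ssHhmm=4 sshhMM=4 sshhMm=8 sshhmm=4
SshhMM hits 4/64; gcd=4; 4÷4/64÷4 = 1/16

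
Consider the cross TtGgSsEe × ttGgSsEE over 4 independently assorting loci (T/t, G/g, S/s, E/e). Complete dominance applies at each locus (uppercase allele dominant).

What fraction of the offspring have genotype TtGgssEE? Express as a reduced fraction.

TtGgSsEe gametes: TGSE×1, TGSe×1, TGsE×1, TGse×1, TgSE×1, TgSe×1, TgsE×1, Tgse×1, tGSE×1, tGSe×1, tGsE×1, tGse×1, tgSE×1, tgSe×1, tgsE×1, tgse×1
ttGgSsEE gametes: tGSE×4, tGsE×4, tgSE×4, tgsE×4
TtGgSsEe×ttGgSsEE grid (16·16=256): TtGGSSEE=4 TtGGSSEe=4 TtGGSsEE=8 TtGGSsEe=8 TtGGssEE=4 TtGGssEe=4 TtGgSSEE=8 TtGgSSEe=8 TtGgSsEE=16 TtGgSsEe=16 TtGgssEE=8 TtGgssEe=8 TtggSSEE=4 TtggSSEe=4 TtggSsEE=8 TtggSsEe=8 TtggssEE=4 TtggssEe=4 ttGGSSEE=4 ttGGSSEe=4 ttGGSsEE=8 ttGGSsEe=8 ttGGssEE=4 ttGGssEe=4 ttGgSSEE=8 ttGgSSEe=8 ttGgSsEE=16 ttGgSsEe=16 ttGgssEE=8 ttGgssEe=8 ttggSSEE=4 ttggSSEe=4 ttggSsEE=8 ttggSsEe=8 ttggssEE=4 ttggssEe=4
TtGgssEE hits 8/256; gcd=8; 8÷8/256÷8 = 1/32

P(TtGgssEE) = 1/32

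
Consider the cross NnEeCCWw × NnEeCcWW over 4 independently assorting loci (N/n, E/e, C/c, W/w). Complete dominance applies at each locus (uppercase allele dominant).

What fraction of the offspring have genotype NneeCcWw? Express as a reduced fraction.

P(NneeCcWw) = 1/32

NnEeCCWw gametes: NECW×2, NECw×2, NeCW×2, NeCw×2, nECW×2, nECw×2, neCW×2, neCw×2
NnEeCcWW gametes: NECW×2, NEcW×2, NeCW×2, NecW×2, nECW×2, nEcW×2, neCW×2, necW×2
NnEeCCWw×NnEeCcWW grid (16·16=256): NNEECCWW=4 NNEECCWw=4 NNEECcWW=4 NNEECcWw=4 NNEeCCWW=8 NNEeCCWw=8 NNEeCcWW=8 NNEeCcWw=8 NNeeCCWW=4 NNeeCCWw=4 NNeeCcWW=4 NNeeCcWw=4 NnEECCWW=8 NnEECCWw=8 NnEECcWW=8 NnEECcWw=8 NnEeCCWW=16 NnEeCCWw=16 NnEeCcWW=16 NnEeCcWw=16 NneeCCWW=8 NneeCCWw=8 NneeCcWW=8 NneeCcWw=8 nnEECCWW=4 nnEECCWw=4 nnEECcWW=4 nnEECcWw=4 nnEeCCWW=8 nnEeCCWw=8 nnEeCcWW=8 nnEeCcWw=8 nneeCCWW=4 nneeCCWw=4 nneeCcWW=4 nneeCcWw=4
NneeCcWw hits 8/256; gcd=8; 8÷8/256÷8 = 1/32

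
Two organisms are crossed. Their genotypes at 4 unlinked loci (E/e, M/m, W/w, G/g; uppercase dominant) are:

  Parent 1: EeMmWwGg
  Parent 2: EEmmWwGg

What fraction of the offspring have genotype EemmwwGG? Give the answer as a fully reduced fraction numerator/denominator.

EeMmWwGg gametes: EMWG×1, EMWg×1, EMwG×1, EMwg×1, EmWG×1, EmWg×1, EmwG×1, Emwg×1, eMWG×1, eMWg×1, eMwG×1, eMwg×1, emWG×1, emWg×1, emwG×1, emwg×1
EEmmWwGg gametes: EmWG×4, EmWg×4, EmwG×4, Emwg×4
EeMmWwGg×EEmmWwGg grid (16·16=256): EEMmWWGG=4 EEMmWWGg=8 EEMmWWgg=4 EEMmWwGG=8 EEMmWwGg=16 EEMmWwgg=8 EEMmwwGG=4 EEMmwwGg=8 EEMmwwgg=4 EEmmWWGG=4 EEmmWWGg=8 EEmmWWgg=4 EEmmWwGG=8 EEmmWwGg=16 EEmmWwgg=8 EEmmwwGG=4 EEmmwwGg=8 EEmmwwgg=4 EeMmWWGG=4 EeMmWWGg=8 EeMmWWgg=4 EeMmWwGG=8 EeMmWwGg=16 EeMmWwgg=8 EeMmwwGG=4 EeMmwwGg=8 EeMmwwgg=4 EemmWWGG=4 EemmWWGg=8 EemmWWgg=4 EemmWwGG=8 EemmWwGg=16 EemmWwgg=8 EemmwwGG=4 EemmwwGg=8 Eemmwwgg=4
EemmwwGG hits 4/256; gcd=4; 4÷4/256÷4 = 1/64

P(EemmwwGG) = 1/64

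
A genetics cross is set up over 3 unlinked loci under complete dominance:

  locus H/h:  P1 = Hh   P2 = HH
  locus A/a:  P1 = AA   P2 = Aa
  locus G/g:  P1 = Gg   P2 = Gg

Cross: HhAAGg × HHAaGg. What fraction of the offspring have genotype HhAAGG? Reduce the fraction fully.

HhAAGg gametes: HAG×2, HAg×2, hAG×2, hAg×2
HHAaGg gametes: HAG×2, HAg×2, HaG×2, Hag×2
HhAAGg×HHAaGg grid (8·8=64): HHAAGG=4 HHAAGg=8 HHAAgg=4 HHAaGG=4 HHAaGg=8 HHAagg=4 HhAAGG=4 HhAAGg=8 HhAAgg=4 HhAaGG=4 HhAaGg=8 HhAagg=4
HhAAGG hits 4/64; gcd=4; 4÷4/64÷4 = 1/16

P(HhAAGG) = 1/16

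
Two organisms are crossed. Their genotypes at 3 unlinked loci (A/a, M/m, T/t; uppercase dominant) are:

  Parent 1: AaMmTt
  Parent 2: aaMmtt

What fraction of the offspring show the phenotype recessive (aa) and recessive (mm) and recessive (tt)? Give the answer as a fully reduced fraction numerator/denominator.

AaMmTt gametes: AMT×1, AMt×1, AmT×1, Amt×1, aMT×1, aMt×1, amT×1, amt×1
aaMmtt gametes: aMt×4, amt×4
AaMmTt×aaMmtt grid (8·8=64): AaMMTt=4 AaMMtt=4 AaMmTt=8 AaMmtt=8 AammTt=4 Aammtt=4 aaMMTt=4 aaMMtt=4 aaMmTt=8 aaMmtt=8 aammTt=4 aammtt=4
aa mm tt hits 4/64; gcd=4; 4÷4/64÷4 = 1/16

P(aa mm tt) = 1/16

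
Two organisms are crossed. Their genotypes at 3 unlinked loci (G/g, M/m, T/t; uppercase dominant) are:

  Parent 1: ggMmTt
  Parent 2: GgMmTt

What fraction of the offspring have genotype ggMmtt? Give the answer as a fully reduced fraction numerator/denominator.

ggMmTt gametes: gMT×2, gMt×2, gmT×2, gmt×2
GgMmTt gametes: GMT×1, GMt×1, GmT×1, Gmt×1, gMT×1, gMt×1, gmT×1, gmt×1
ggMmTt×GgMmTt grid (8·8=64): GgMMTT=2 GgMMTt=4 GgMMtt=2 GgMmTT=4 GgMmTt=8 GgMmtt=4 GgmmTT=2 GgmmTt=4 Ggmmtt=2 ggMMTT=2 ggMMTt=4 ggMMtt=2 ggMmTT=4 ggMmTt=8 ggMmtt=4 ggmmTT=2 ggmmTt=4 ggmmtt=2
ggMmtt hits 4/64; gcd=4; 4÷4/64÷4 = 1/16

P(ggMmtt) = 1/16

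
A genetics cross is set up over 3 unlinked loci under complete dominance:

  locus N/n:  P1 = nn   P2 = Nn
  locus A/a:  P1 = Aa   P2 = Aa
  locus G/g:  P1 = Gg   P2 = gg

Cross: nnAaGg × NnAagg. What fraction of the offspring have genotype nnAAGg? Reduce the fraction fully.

nnAaGg gametes: nAG×2, nAg×2, naG×2, nag×2
NnAagg gametes: NAg×2, Nag×2, nAg×2, nag×2
nnAaGg×NnAagg grid (8·8=64): NnAAGg=4 NnAAgg=4 NnAaGg=8 NnAagg=8 NnaaGg=4 Nnaagg=4 nnAAGg=4 nnAAgg=4 nnAaGg=8 nnAagg=8 nnaaGg=4 nnaagg=4
nnAAGg hits 4/64; gcd=4; 4÷4/64÷4 = 1/16

P(nnAAGg) = 1/16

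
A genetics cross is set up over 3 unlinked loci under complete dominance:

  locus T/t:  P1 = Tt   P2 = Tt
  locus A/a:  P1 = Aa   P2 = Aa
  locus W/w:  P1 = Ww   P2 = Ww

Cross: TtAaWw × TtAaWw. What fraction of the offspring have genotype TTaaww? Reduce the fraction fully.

P(TTaaww) = 1/64

TtAaWw gametes: TAW×1, TAw×1, TaW×1, Taw×1, tAW×1, tAw×1, taW×1, taw×1
TtAaWw gametes: TAW×1, TAw×1, TaW×1, Taw×1, tAW×1, tAw×1, taW×1, taw×1
TtAaWw×TtAaWw grid (8·8=64): TTAAWW=1 TTAAWw=2 TTAAww=1 TTAaWW=2 TTAaWw=4 TTAaww=2 TTaaWW=1 TTaaWw=2 TTaaww=1 TtAAWW=2 TtAAWw=4 TtAAww=2 TtAaWW=4 TtAaWw=8 TtAaww=4 TtaaWW=2 TtaaWw=4 Ttaaww=2 ttAAWW=1 ttAAWw=2 ttAAww=1 ttAaWW=2 ttAaWw=4 ttAaww=2 ttaaWW=1 ttaaWw=2 ttaaww=1
TTaaww hits 1/64; gcd=1; 1÷1/64÷1 = 1/64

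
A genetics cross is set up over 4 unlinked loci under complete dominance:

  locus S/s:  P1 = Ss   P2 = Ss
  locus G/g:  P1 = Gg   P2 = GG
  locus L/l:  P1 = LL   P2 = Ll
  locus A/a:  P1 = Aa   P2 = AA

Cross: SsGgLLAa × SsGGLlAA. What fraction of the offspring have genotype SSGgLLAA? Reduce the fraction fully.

P(SSGgLLAA) = 1/32

SsGgLLAa gametes: SGLA×2, SGLa×2, SgLA×2, SgLa×2, sGLA×2, sGLa×2, sgLA×2, sgLa×2
SsGGLlAA gametes: SGLA×4, SGlA×4, sGLA×4, sGlA×4
SsGgLLAa×SsGGLlAA grid (16·16=256): SSGGLLAA=8 SSGGLLAa=8 SSGGLlAA=8 SSGGLlAa=8 SSGgLLAA=8 SSGgLLAa=8 SSGgLlAA=8 SSGgLlAa=8 SsGGLLAA=16 SsGGLLAa=16 SsGGLlAA=16 SsGGLlAa=16 SsGgLLAA=16 SsGgLLAa=16 SsGgLlAA=16 SsGgLlAa=16 ssGGLLAA=8 ssGGLLAa=8 ssGGLlAA=8 ssGGLlAa=8 ssGgLLAA=8 ssGgLLAa=8 ssGgLlAA=8 ssGgLlAa=8
SSGgLLAA hits 8/256; gcd=8; 8÷8/256÷8 = 1/32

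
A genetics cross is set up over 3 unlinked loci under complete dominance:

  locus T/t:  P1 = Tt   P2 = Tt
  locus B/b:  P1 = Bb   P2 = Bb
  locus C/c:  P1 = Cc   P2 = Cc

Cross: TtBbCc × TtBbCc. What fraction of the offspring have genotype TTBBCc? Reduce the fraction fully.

TtBbCc gametes: TBC×1, TBc×1, TbC×1, Tbc×1, tBC×1, tBc×1, tbC×1, tbc×1
TtBbCc gametes: TBC×1, TBc×1, TbC×1, Tbc×1, tBC×1, tBc×1, tbC×1, tbc×1
TtBbCc×TtBbCc grid (8·8=64): TTBBCC=1 TTBBCc=2 TTBBcc=1 TTBbCC=2 TTBbCc=4 TTBbcc=2 TTbbCC=1 TTbbCc=2 TTbbcc=1 TtBBCC=2 TtBBCc=4 TtBBcc=2 TtBbCC=4 TtBbCc=8 TtBbcc=4 TtbbCC=2 TtbbCc=4 Ttbbcc=2 ttBBCC=1 ttBBCc=2 ttBBcc=1 ttBbCC=2 ttBbCc=4 ttBbcc=2 ttbbCC=1 ttbbCc=2 ttbbcc=1
TTBBCc hits 2/64; gcd=2; 2÷2/64÷2 = 1/32

P(TTBBCc) = 1/32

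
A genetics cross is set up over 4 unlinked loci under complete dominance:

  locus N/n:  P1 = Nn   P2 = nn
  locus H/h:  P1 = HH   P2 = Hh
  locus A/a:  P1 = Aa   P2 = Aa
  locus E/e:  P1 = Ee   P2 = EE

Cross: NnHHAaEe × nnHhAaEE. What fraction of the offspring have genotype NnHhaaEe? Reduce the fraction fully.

NnHHAaEe gametes: NHAE×2, NHAe×2, NHaE×2, NHae×2, nHAE×2, nHAe×2, nHaE×2, nHae×2
nnHhAaEE gametes: nHAE×4, nHaE×4, nhAE×4, nhaE×4
NnHHAaEe×nnHhAaEE grid (16·16=256): NnHHAAEE=8 NnHHAAEe=8 NnHHAaEE=16 NnHHAaEe=16 NnHHaaEE=8 NnHHaaEe=8 NnHhAAEE=8 NnHhAAEe=8 NnHhAaEE=16 NnHhAaEe=16 NnHhaaEE=8 NnHhaaEe=8 nnHHAAEE=8 nnHHAAEe=8 nnHHAaEE=16 nnHHAaEe=16 nnHHaaEE=8 nnHHaaEe=8 nnHhAAEE=8 nnHhAAEe=8 nnHhAaEE=16 nnHhAaEe=16 nnHhaaEE=8 nnHhaaEe=8
NnHhaaEe hits 8/256; gcd=8; 8÷8/256÷8 = 1/32

P(NnHhaaEe) = 1/32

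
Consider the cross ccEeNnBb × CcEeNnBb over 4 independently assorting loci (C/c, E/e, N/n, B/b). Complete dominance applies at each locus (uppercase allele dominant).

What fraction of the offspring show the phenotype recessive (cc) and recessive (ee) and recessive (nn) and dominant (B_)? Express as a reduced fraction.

P(cc ee nn B_) = 3/128

ccEeNnBb gametes: cENB×2, cENb×2, cEnB×2, cEnb×2, ceNB×2, ceNb×2, cenB×2, cenb×2
CcEeNnBb gametes: CENB×1, CENb×1, CEnB×1, CEnb×1, CeNB×1, CeNb×1, CenB×1, Cenb×1, cENB×1, cENb×1, cEnB×1, cEnb×1, ceNB×1, ceNb×1, cenB×1, cenb×1
ccEeNnBb×CcEeNnBb grid (16·16=256): CcEENNBB=2 CcEENNBb=4 CcEENNbb=2 CcEENnBB=4 CcEENnBb=8 CcEENnbb=4 CcEEnnBB=2 CcEEnnBb=4 CcEEnnbb=2 CcEeNNBB=4 CcEeNNBb=8 CcEeNNbb=4 CcEeNnBB=8 CcEeNnBb=16 CcEeNnbb=8 CcEennBB=4 CcEennBb=8 CcEennbb=4 CceeNNBB=2 CceeNNBb=4 CceeNNbb=2 CceeNnBB=4 CceeNnBb=8 CceeNnbb=4 CceennBB=2 CceennBb=4 Cceennbb=2 ccEENNBB=2 ccEENNBb=4 ccEENNbb=2 ccEENnBB=4 ccEENnBb=8 ccEENnbb=4 ccEEnnBB=2 ccEEnnBb=4 ccEEnnbb=2 ccEeNNBB=4 ccEeNNBb=8 ccEeNNbb=4 ccEeNnBB=8 ccEeNnBb=16 ccEeNnbb=8 ccEennBB=4 ccEennBb=8 ccEennbb=4 cceeNNBB=2 cceeNNBb=4 cceeNNbb=2 cceeNnBB=4 cceeNnBb=8 cceeNnbb=4 cceennBB=2 cceennBb=4 cceennbb=2
cc ee nn B_ hits 6/256; gcd=2; 6÷2/256÷2 = 3/128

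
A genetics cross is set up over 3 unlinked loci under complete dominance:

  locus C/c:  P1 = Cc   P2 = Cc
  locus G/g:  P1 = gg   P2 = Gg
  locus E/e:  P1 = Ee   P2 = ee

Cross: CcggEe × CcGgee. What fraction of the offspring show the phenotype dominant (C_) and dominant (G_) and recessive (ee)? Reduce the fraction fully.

CcggEe gametes: CgE×2, Cge×2, cgE×2, cge×2
CcGgee gametes: CGe×2, Cge×2, cGe×2, cge×2
CcggEe×CcGgee grid (8·8=64): CCGgEe=4 CCGgee=4 CCggEe=4 CCggee=4 CcGgEe=8 CcGgee=8 CcggEe=8 Ccggee=8 ccGgEe=4 ccGgee=4 ccggEe=4 ccggee=4
C_ G_ ee hits 12/64; gcd=4; 12÷4/64÷4 = 3/16

P(C_ G_ ee) = 3/16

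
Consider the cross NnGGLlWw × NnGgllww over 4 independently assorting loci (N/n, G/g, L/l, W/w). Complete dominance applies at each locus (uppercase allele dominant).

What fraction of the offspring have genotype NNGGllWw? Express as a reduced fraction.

NnGGLlWw gametes: NGLW×2, NGLw×2, NGlW×2, NGlw×2, nGLW×2, nGLw×2, nGlW×2, nGlw×2
NnGgllww gametes: NGlw×4, Nglw×4, nGlw×4, nglw×4
NnGGLlWw×NnGgllww grid (16·16=256): NNGGLlWw=8 NNGGLlww=8 NNGGllWw=8 NNGGllww=8 NNGgLlWw=8 NNGgLlww=8 NNGgllWw=8 NNGgllww=8 NnGGLlWw=16 NnGGLlww=16 NnGGllWw=16 NnGGllww=16 NnGgLlWw=16 NnGgLlww=16 NnGgllWw=16 NnGgllww=16 nnGGLlWw=8 nnGGLlww=8 nnGGllWw=8 nnGGllww=8 nnGgLlWw=8 nnGgLlww=8 nnGgllWw=8 nnGgllww=8
NNGGllWw hits 8/256; gcd=8; 8÷8/256÷8 = 1/32

P(NNGGllWw) = 1/32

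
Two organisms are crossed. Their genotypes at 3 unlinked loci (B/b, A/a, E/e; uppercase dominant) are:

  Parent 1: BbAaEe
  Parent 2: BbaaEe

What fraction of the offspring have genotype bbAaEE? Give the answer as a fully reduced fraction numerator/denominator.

P(bbAaEE) = 1/32

BbAaEe gametes: BAE×1, BAe×1, BaE×1, Bae×1, bAE×1, bAe×1, baE×1, bae×1
BbaaEe gametes: BaE×2, Bae×2, baE×2, bae×2
BbAaEe×BbaaEe grid (8·8=64): BBAaEE=2 BBAaEe=4 BBAaee=2 BBaaEE=2 BBaaEe=4 BBaaee=2 BbAaEE=4 BbAaEe=8 BbAaee=4 BbaaEE=4 BbaaEe=8 Bbaaee=4 bbAaEE=2 bbAaEe=4 bbAaee=2 bbaaEE=2 bbaaEe=4 bbaaee=2
bbAaEE hits 2/64; gcd=2; 2÷2/64÷2 = 1/32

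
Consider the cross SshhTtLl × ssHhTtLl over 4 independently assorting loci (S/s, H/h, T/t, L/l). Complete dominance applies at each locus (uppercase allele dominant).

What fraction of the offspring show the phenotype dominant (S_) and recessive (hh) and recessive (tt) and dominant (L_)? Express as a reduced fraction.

SshhTtLl gametes: ShTL×2, ShTl×2, ShtL×2, Shtl×2, shTL×2, shTl×2, shtL×2, shtl×2
ssHhTtLl gametes: sHTL×2, sHTl×2, sHtL×2, sHtl×2, shTL×2, shTl×2, shtL×2, shtl×2
SshhTtLl×ssHhTtLl grid (16·16=256): SsHhTTLL=4 SsHhTTLl=8 SsHhTTll=4 SsHhTtLL=8 SsHhTtLl=16 SsHhTtll=8 SsHhttLL=4 SsHhttLl=8 SsHhttll=4 SshhTTLL=4 SshhTTLl=8 SshhTTll=4 SshhTtLL=8 SshhTtLl=16 SshhTtll=8 SshhttLL=4 SshhttLl=8 Sshhttll=4 ssHhTTLL=4 ssHhTTLl=8 ssHhTTll=4 ssHhTtLL=8 ssHhTtLl=16 ssHhTtll=8 ssHhttLL=4 ssHhttLl=8 ssHhttll=4 sshhTTLL=4 sshhTTLl=8 sshhTTll=4 sshhTtLL=8 sshhTtLl=16 sshhTtll=8 sshhttLL=4 sshhttLl=8 sshhttll=4
S_ hh tt L_ hits 12/256; gcd=4; 12÷4/256÷4 = 3/64

P(S_ hh tt L_) = 3/64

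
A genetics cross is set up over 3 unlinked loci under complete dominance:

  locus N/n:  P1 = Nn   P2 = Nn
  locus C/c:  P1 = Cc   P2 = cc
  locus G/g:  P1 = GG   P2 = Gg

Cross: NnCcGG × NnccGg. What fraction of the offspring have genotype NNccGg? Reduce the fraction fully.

NnCcGG gametes: NCG×2, NcG×2, nCG×2, ncG×2
NnccGg gametes: NcG×2, Ncg×2, ncG×2, ncg×2
NnCcGG×NnccGg grid (8·8=64): NNCcGG=4 NNCcGg=4 NNccGG=4 NNccGg=4 NnCcGG=8 NnCcGg=8 NnccGG=8 NnccGg=8 nnCcGG=4 nnCcGg=4 nnccGG=4 nnccGg=4
NNccGg hits 4/64; gcd=4; 4÷4/64÷4 = 1/16

P(NNccGg) = 1/16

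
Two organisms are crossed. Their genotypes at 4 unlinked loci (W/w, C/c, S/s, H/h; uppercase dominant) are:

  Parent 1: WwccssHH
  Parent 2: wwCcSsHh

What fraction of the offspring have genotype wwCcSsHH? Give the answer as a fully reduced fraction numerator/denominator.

P(wwCcSsHH) = 1/16

WwccssHH gametes: WcsH×8, wcsH×8
wwCcSsHh gametes: wCSH×2, wCSh×2, wCsH×2, wCsh×2, wcSH×2, wcSh×2, wcsH×2, wcsh×2
WwccssHH×wwCcSsHh grid (16·16=256): WwCcSsHH=16 WwCcSsHh=16 WwCcssHH=16 WwCcssHh=16 WwccSsHH=16 WwccSsHh=16 WwccssHH=16 WwccssHh=16 wwCcSsHH=16 wwCcSsHh=16 wwCcssHH=16 wwCcssHh=16 wwccSsHH=16 wwccSsHh=16 wwccssHH=16 wwccssHh=16
wwCcSsHH hits 16/256; gcd=16; 16÷16/256÷16 = 1/16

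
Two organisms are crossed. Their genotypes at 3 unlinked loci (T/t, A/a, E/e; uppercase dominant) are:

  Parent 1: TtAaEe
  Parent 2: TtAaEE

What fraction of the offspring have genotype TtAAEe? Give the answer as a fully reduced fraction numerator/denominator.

TtAaEe gametes: TAE×1, TAe×1, TaE×1, Tae×1, tAE×1, tAe×1, taE×1, tae×1
TtAaEE gametes: TAE×2, TaE×2, tAE×2, taE×2
TtAaEe×TtAaEE grid (8·8=64): TTAAEE=2 TTAAEe=2 TTAaEE=4 TTAaEe=4 TTaaEE=2 TTaaEe=2 TtAAEE=4 TtAAEe=4 TtAaEE=8 TtAaEe=8 TtaaEE=4 TtaaEe=4 ttAAEE=2 ttAAEe=2 ttAaEE=4 ttAaEe=4 ttaaEE=2 ttaaEe=2
TtAAEe hits 4/64; gcd=4; 4÷4/64÷4 = 1/16

P(TtAAEe) = 1/16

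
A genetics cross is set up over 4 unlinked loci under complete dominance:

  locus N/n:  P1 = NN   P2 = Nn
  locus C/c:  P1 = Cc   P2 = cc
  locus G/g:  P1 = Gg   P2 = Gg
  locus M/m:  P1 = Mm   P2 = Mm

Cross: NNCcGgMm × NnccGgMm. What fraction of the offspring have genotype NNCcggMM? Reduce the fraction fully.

P(NNCcggMM) = 1/64

NNCcGgMm gametes: NCGM×2, NCGm×2, NCgM×2, NCgm×2, NcGM×2, NcGm×2, NcgM×2, Ncgm×2
NnccGgMm gametes: NcGM×2, NcGm×2, NcgM×2, Ncgm×2, ncGM×2, ncGm×2, ncgM×2, ncgm×2
NNCcGgMm×NnccGgMm grid (16·16=256): NNCcGGMM=4 NNCcGGMm=8 NNCcGGmm=4 NNCcGgMM=8 NNCcGgMm=16 NNCcGgmm=8 NNCcggMM=4 NNCcggMm=8 NNCcggmm=4 NNccGGMM=4 NNccGGMm=8 NNccGGmm=4 NNccGgMM=8 NNccGgMm=16 NNccGgmm=8 NNccggMM=4 NNccggMm=8 NNccggmm=4 NnCcGGMM=4 NnCcGGMm=8 NnCcGGmm=4 NnCcGgMM=8 NnCcGgMm=16 NnCcGgmm=8 NnCcggMM=4 NnCcggMm=8 NnCcggmm=4 NnccGGMM=4 NnccGGMm=8 NnccGGmm=4 NnccGgMM=8 NnccGgMm=16 NnccGgmm=8 NnccggMM=4 NnccggMm=8 Nnccggmm=4
NNCcggMM hits 4/256; gcd=4; 4÷4/256÷4 = 1/64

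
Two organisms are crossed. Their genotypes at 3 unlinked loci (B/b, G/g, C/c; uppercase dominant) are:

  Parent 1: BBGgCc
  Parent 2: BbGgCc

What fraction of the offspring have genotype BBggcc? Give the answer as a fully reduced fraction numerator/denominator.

BBGgCc gametes: BGC×2, BGc×2, BgC×2, Bgc×2
BbGgCc gametes: BGC×1, BGc×1, BgC×1, Bgc×1, bGC×1, bGc×1, bgC×1, bgc×1
BBGgCc×BbGgCc grid (8·8=64): BBGGCC=2 BBGGCc=4 BBGGcc=2 BBGgCC=4 BBGgCc=8 BBGgcc=4 BBggCC=2 BBggCc=4 BBggcc=2 BbGGCC=2 BbGGCc=4 BbGGcc=2 BbGgCC=4 BbGgCc=8 BbGgcc=4 BbggCC=2 BbggCc=4 Bbggcc=2
BBggcc hits 2/64; gcd=2; 2÷2/64÷2 = 1/32

P(BBggcc) = 1/32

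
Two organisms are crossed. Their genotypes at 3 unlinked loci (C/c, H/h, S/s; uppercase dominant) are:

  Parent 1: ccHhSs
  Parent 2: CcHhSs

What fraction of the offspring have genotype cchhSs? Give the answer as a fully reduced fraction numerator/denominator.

ccHhSs gametes: cHS×2, cHs×2, chS×2, chs×2
CcHhSs gametes: CHS×1, CHs×1, ChS×1, Chs×1, cHS×1, cHs×1, chS×1, chs×1
ccHhSs×CcHhSs grid (8·8=64): CcHHSS=2 CcHHSs=4 CcHHss=2 CcHhSS=4 CcHhSs=8 CcHhss=4 CchhSS=2 CchhSs=4 Cchhss=2 ccHHSS=2 ccHHSs=4 ccHHss=2 ccHhSS=4 ccHhSs=8 ccHhss=4 cchhSS=2 cchhSs=4 cchhss=2
cchhSs hits 4/64; gcd=4; 4÷4/64÷4 = 1/16

P(cchhSs) = 1/16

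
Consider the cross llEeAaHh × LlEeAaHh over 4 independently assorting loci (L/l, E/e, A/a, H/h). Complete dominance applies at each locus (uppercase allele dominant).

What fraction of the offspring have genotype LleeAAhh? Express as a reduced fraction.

llEeAaHh gametes: lEAH×2, lEAh×2, lEaH×2, lEah×2, leAH×2, leAh×2, leaH×2, leah×2
LlEeAaHh gametes: LEAH×1, LEAh×1, LEaH×1, LEah×1, LeAH×1, LeAh×1, LeaH×1, Leah×1, lEAH×1, lEAh×1, lEaH×1, lEah×1, leAH×1, leAh×1, leaH×1, leah×1
llEeAaHh×LlEeAaHh grid (16·16=256): LlEEAAHH=2 LlEEAAHh=4 LlEEAAhh=2 LlEEAaHH=4 LlEEAaHh=8 LlEEAahh=4 LlEEaaHH=2 LlEEaaHh=4 LlEEaahh=2 LlEeAAHH=4 LlEeAAHh=8 LlEeAAhh=4 LlEeAaHH=8 LlEeAaHh=16 LlEeAahh=8 LlEeaaHH=4 LlEeaaHh=8 LlEeaahh=4 LleeAAHH=2 LleeAAHh=4 LleeAAhh=2 LleeAaHH=4 LleeAaHh=8 LleeAahh=4 LleeaaHH=2 LleeaaHh=4 Lleeaahh=2 llEEAAHH=2 llEEAAHh=4 llEEAAhh=2 llEEAaHH=4 llEEAaHh=8 llEEAahh=4 llEEaaHH=2 llEEaaHh=4 llEEaahh=2 llEeAAHH=4 llEeAAHh=8 llEeAAhh=4 llEeAaHH=8 llEeAaHh=16 llEeAahh=8 llEeaaHH=4 llEeaaHh=8 llEeaahh=4 lleeAAHH=2 lleeAAHh=4 lleeAAhh=2 lleeAaHH=4 lleeAaHh=8 lleeAahh=4 lleeaaHH=2 lleeaaHh=4 lleeaahh=2
LleeAAhh hits 2/256; gcd=2; 2÷2/256÷2 = 1/128

P(LleeAAhh) = 1/128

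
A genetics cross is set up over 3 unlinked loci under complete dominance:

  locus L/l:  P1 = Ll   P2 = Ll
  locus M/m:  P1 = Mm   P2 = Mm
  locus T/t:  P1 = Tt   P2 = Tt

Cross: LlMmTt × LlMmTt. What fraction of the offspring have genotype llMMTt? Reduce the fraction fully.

P(llMMTt) = 1/32

LlMmTt gametes: LMT×1, LMt×1, LmT×1, Lmt×1, lMT×1, lMt×1, lmT×1, lmt×1
LlMmTt gametes: LMT×1, LMt×1, LmT×1, Lmt×1, lMT×1, lMt×1, lmT×1, lmt×1
LlMmTt×LlMmTt grid (8·8=64): LLMMTT=1 LLMMTt=2 LLMMtt=1 LLMmTT=2 LLMmTt=4 LLMmtt=2 LLmmTT=1 LLmmTt=2 LLmmtt=1 LlMMTT=2 LlMMTt=4 LlMMtt=2 LlMmTT=4 LlMmTt=8 LlMmtt=4 LlmmTT=2 LlmmTt=4 Llmmtt=2 llMMTT=1 llMMTt=2 llMMtt=1 llMmTT=2 llMmTt=4 llMmtt=2 llmmTT=1 llmmTt=2 llmmtt=1
llMMTt hits 2/64; gcd=2; 2÷2/64÷2 = 1/32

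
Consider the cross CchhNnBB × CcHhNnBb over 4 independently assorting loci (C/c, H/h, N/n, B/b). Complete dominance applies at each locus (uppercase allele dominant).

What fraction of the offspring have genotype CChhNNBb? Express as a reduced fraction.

P(CChhNNBb) = 1/64

CchhNnBB gametes: ChNB×4, ChnB×4, chNB×4, chnB×4
CcHhNnBb gametes: CHNB×1, CHNb×1, CHnB×1, CHnb×1, ChNB×1, ChNb×1, ChnB×1, Chnb×1, cHNB×1, cHNb×1, cHnB×1, cHnb×1, chNB×1, chNb×1, chnB×1, chnb×1
CchhNnBB×CcHhNnBb grid (16·16=256): CCHhNNBB=4 CCHhNNBb=4 CCHhNnBB=8 CCHhNnBb=8 CCHhnnBB=4 CCHhnnBb=4 CChhNNBB=4 CChhNNBb=4 CChhNnBB=8 CChhNnBb=8 CChhnnBB=4 CChhnnBb=4 CcHhNNBB=8 CcHhNNBb=8 CcHhNnBB=16 CcHhNnBb=16 CcHhnnBB=8 CcHhnnBb=8 CchhNNBB=8 CchhNNBb=8 CchhNnBB=16 CchhNnBb=16 CchhnnBB=8 CchhnnBb=8 ccHhNNBB=4 ccHhNNBb=4 ccHhNnBB=8 ccHhNnBb=8 ccHhnnBB=4 ccHhnnBb=4 cchhNNBB=4 cchhNNBb=4 cchhNnBB=8 cchhNnBb=8 cchhnnBB=4 cchhnnBb=4
CChhNNBb hits 4/256; gcd=4; 4÷4/256÷4 = 1/64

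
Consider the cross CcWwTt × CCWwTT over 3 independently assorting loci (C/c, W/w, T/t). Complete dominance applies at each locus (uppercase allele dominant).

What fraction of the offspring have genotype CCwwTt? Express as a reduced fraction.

P(CCwwTt) = 1/16

CcWwTt gametes: CWT×1, CWt×1, CwT×1, Cwt×1, cWT×1, cWt×1, cwT×1, cwt×1
CCWwTT gametes: CWT×4, CwT×4
CcWwTt×CCWwTT grid (8·8=64): CCWWTT=4 CCWWTt=4 CCWwTT=8 CCWwTt=8 CCwwTT=4 CCwwTt=4 CcWWTT=4 CcWWTt=4 CcWwTT=8 CcWwTt=8 CcwwTT=4 CcwwTt=4
CCwwTt hits 4/64; gcd=4; 4÷4/64÷4 = 1/16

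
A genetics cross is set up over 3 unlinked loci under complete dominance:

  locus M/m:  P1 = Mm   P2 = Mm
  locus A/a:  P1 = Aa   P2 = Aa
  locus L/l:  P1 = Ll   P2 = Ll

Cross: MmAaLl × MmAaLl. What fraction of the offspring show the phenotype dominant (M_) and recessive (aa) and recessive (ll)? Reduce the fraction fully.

MmAaLl gametes: MAL×1, MAl×1, MaL×1, Mal×1, mAL×1, mAl×1, maL×1, mal×1
MmAaLl gametes: MAL×1, MAl×1, MaL×1, Mal×1, mAL×1, mAl×1, maL×1, mal×1
MmAaLl×MmAaLl grid (8·8=64): MMAALL=1 MMAALl=2 MMAAll=1 MMAaLL=2 MMAaLl=4 MMAall=2 MMaaLL=1 MMaaLl=2 MMaall=1 MmAALL=2 MmAALl=4 MmAAll=2 MmAaLL=4 MmAaLl=8 MmAall=4 MmaaLL=2 MmaaLl=4 Mmaall=2 mmAALL=1 mmAALl=2 mmAAll=1 mmAaLL=2 mmAaLl=4 mmAall=2 mmaaLL=1 mmaaLl=2 mmaall=1
M_ aa ll hits 3/64; gcd=1; 3÷1/64÷1 = 3/64

P(M_ aa ll) = 3/64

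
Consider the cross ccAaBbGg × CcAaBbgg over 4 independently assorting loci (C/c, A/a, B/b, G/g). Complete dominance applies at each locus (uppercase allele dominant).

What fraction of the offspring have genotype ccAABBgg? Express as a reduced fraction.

ccAaBbGg gametes: cABG×2, cABg×2, cAbG×2, cAbg×2, caBG×2, caBg×2, cabG×2, cabg×2
CcAaBbgg gametes: CABg×2, CAbg×2, CaBg×2, Cabg×2, cABg×2, cAbg×2, caBg×2, cabg×2
ccAaBbGg×CcAaBbgg grid (16·16=256): CcAABBGg=4 CcAABBgg=4 CcAABbGg=8 CcAABbgg=8 CcAAbbGg=4 CcAAbbgg=4 CcAaBBGg=8 CcAaBBgg=8 CcAaBbGg=16 CcAaBbgg=16 CcAabbGg=8 CcAabbgg=8 CcaaBBGg=4 CcaaBBgg=4 CcaaBbGg=8 CcaaBbgg=8 CcaabbGg=4 Ccaabbgg=4 ccAABBGg=4 ccAABBgg=4 ccAABbGg=8 ccAABbgg=8 ccAAbbGg=4 ccAAbbgg=4 ccAaBBGg=8 ccAaBBgg=8 ccAaBbGg=16 ccAaBbgg=16 ccAabbGg=8 ccAabbgg=8 ccaaBBGg=4 ccaaBBgg=4 ccaaBbGg=8 ccaaBbgg=8 ccaabbGg=4 ccaabbgg=4
ccAABBgg hits 4/256; gcd=4; 4÷4/256÷4 = 1/64

P(ccAABBgg) = 1/64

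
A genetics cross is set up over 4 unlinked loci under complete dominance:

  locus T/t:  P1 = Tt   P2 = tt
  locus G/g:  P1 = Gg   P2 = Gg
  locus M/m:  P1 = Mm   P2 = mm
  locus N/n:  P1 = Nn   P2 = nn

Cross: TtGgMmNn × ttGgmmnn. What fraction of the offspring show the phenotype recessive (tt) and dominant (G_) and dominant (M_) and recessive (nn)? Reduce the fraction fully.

TtGgMmNn gametes: TGMN×1, TGMn×1, TGmN×1, TGmn×1, TgMN×1, TgMn×1, TgmN×1, Tgmn×1, tGMN×1, tGMn×1, tGmN×1, tGmn×1, tgMN×1, tgMn×1, tgmN×1, tgmn×1
ttGgmmnn gametes: tGmn×8, tgmn×8
TtGgMmNn×ttGgmmnn grid (16·16=256): TtGGMmNn=8 TtGGMmnn=8 TtGGmmNn=8 TtGGmmnn=8 TtGgMmNn=16 TtGgMmnn=16 TtGgmmNn=16 TtGgmmnn=16 TtggMmNn=8 TtggMmnn=8 TtggmmNn=8 Ttggmmnn=8 ttGGMmNn=8 ttGGMmnn=8 ttGGmmNn=8 ttGGmmnn=8 ttGgMmNn=16 ttGgMmnn=16 ttGgmmNn=16 ttGgmmnn=16 ttggMmNn=8 ttggMmnn=8 ttggmmNn=8 ttggmmnn=8
tt G_ M_ nn hits 24/256; gcd=8; 24÷8/256÷8 = 3/32

P(tt G_ M_ nn) = 3/32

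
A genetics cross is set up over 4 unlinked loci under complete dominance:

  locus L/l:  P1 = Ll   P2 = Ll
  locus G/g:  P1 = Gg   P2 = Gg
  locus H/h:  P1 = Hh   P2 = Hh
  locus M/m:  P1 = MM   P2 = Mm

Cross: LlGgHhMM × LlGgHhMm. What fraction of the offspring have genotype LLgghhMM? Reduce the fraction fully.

P(LLgghhMM) = 1/128

LlGgHhMM gametes: LGHM×2, LGhM×2, LgHM×2, LghM×2, lGHM×2, lGhM×2, lgHM×2, lghM×2
LlGgHhMm gametes: LGHM×1, LGHm×1, LGhM×1, LGhm×1, LgHM×1, LgHm×1, LghM×1, Lghm×1, lGHM×1, lGHm×1, lGhM×1, lGhm×1, lgHM×1, lgHm×1, lghM×1, lghm×1
LlGgHhMM×LlGgHhMm grid (16·16=256): LLGGHHMM=2 LLGGHHMm=2 LLGGHhMM=4 LLGGHhMm=4 LLGGhhMM=2 LLGGhhMm=2 LLGgHHMM=4 LLGgHHMm=4 LLGgHhMM=8 LLGgHhMm=8 LLGghhMM=4 LLGghhMm=4 LLggHHMM=2 LLggHHMm=2 LLggHhMM=4 LLggHhMm=4 LLgghhMM=2 LLgghhMm=2 LlGGHHMM=4 LlGGHHMm=4 LlGGHhMM=8 LlGGHhMm=8 LlGGhhMM=4 LlGGhhMm=4 LlGgHHMM=8 LlGgHHMm=8 LlGgHhMM=16 LlGgHhMm=16 LlGghhMM=8 LlGghhMm=8 LlggHHMM=4 LlggHHMm=4 LlggHhMM=8 LlggHhMm=8 LlgghhMM=4 LlgghhMm=4 llGGHHMM=2 llGGHHMm=2 llGGHhMM=4 llGGHhMm=4 llGGhhMM=2 llGGhhMm=2 llGgHHMM=4 llGgHHMm=4 llGgHhMM=8 llGgHhMm=8 llGghhMM=4 llGghhMm=4 llggHHMM=2 llggHHMm=2 llggHhMM=4 llggHhMm=4 llgghhMM=2 llgghhMm=2
LLgghhMM hits 2/256; gcd=2; 2÷2/256÷2 = 1/128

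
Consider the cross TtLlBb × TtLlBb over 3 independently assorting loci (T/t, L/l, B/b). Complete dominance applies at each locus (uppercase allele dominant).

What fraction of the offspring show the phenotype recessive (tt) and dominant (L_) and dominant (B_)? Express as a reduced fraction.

TtLlBb gametes: TLB×1, TLb×1, TlB×1, Tlb×1, tLB×1, tLb×1, tlB×1, tlb×1
TtLlBb gametes: TLB×1, TLb×1, TlB×1, Tlb×1, tLB×1, tLb×1, tlB×1, tlb×1
TtLlBb×TtLlBb grid (8·8=64): TTLLBB=1 TTLLBb=2 TTLLbb=1 TTLlBB=2 TTLlBb=4 TTLlbb=2 TTllBB=1 TTllBb=2 TTllbb=1 TtLLBB=2 TtLLBb=4 TtLLbb=2 TtLlBB=4 TtLlBb=8 TtLlbb=4 TtllBB=2 TtllBb=4 Ttllbb=2 ttLLBB=1 ttLLBb=2 ttLLbb=1 ttLlBB=2 ttLlBb=4 ttLlbb=2 ttllBB=1 ttllBb=2 ttllbb=1
tt L_ B_ hits 9/64; gcd=1; 9÷1/64÷1 = 9/64

P(tt L_ B_) = 9/64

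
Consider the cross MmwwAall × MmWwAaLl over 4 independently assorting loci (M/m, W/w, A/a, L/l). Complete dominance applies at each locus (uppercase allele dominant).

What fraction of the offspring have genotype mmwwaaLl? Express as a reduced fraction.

P(mmwwaaLl) = 1/64

MmwwAall gametes: MwAl×4, Mwal×4, mwAl×4, mwal×4
MmWwAaLl gametes: MWAL×1, MWAl×1, MWaL×1, MWal×1, MwAL×1, MwAl×1, MwaL×1, Mwal×1, mWAL×1, mWAl×1, mWaL×1, mWal×1, mwAL×1, mwAl×1, mwaL×1, mwal×1
MmwwAall×MmWwAaLl grid (16·16=256): MMWwAALl=4 MMWwAAll=4 MMWwAaLl=8 MMWwAall=8 MMWwaaLl=4 MMWwaall=4 MMwwAALl=4 MMwwAAll=4 MMwwAaLl=8 MMwwAall=8 MMwwaaLl=4 MMwwaall=4 MmWwAALl=8 MmWwAAll=8 MmWwAaLl=16 MmWwAall=16 MmWwaaLl=8 MmWwaall=8 MmwwAALl=8 MmwwAAll=8 MmwwAaLl=16 MmwwAall=16 MmwwaaLl=8 Mmwwaall=8 mmWwAALl=4 mmWwAAll=4 mmWwAaLl=8 mmWwAall=8 mmWwaaLl=4 mmWwaall=4 mmwwAALl=4 mmwwAAll=4 mmwwAaLl=8 mmwwAall=8 mmwwaaLl=4 mmwwaall=4
mmwwaaLl hits 4/256; gcd=4; 4÷4/256÷4 = 1/64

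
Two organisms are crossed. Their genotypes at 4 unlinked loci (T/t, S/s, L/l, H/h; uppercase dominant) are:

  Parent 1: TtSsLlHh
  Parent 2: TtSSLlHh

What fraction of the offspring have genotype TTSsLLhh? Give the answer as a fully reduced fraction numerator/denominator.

P(TTSsLLhh) = 1/128

TtSsLlHh gametes: TSLH×1, TSLh×1, TSlH×1, TSlh×1, TsLH×1, TsLh×1, TslH×1, Tslh×1, tSLH×1, tSLh×1, tSlH×1, tSlh×1, tsLH×1, tsLh×1, tslH×1, tslh×1
TtSSLlHh gametes: TSLH×2, TSLh×2, TSlH×2, TSlh×2, tSLH×2, tSLh×2, tSlH×2, tSlh×2
TtSsLlHh×TtSSLlHh grid (16·16=256): TTSSLLHH=2 TTSSLLHh=4 TTSSLLhh=2 TTSSLlHH=4 TTSSLlHh=8 TTSSLlhh=4 TTSSllHH=2 TTSSllHh=4 TTSSllhh=2 TTSsLLHH=2 TTSsLLHh=4 TTSsLLhh=2 TTSsLlHH=4 TTSsLlHh=8 TTSsLlhh=4 TTSsllHH=2 TTSsllHh=4 TTSsllhh=2 TtSSLLHH=4 TtSSLLHh=8 TtSSLLhh=4 TtSSLlHH=8 TtSSLlHh=16 TtSSLlhh=8 TtSSllHH=4 TtSSllHh=8 TtSSllhh=4 TtSsLLHH=4 TtSsLLHh=8 TtSsLLhh=4 TtSsLlHH=8 TtSsLlHh=16 TtSsLlhh=8 TtSsllHH=4 TtSsllHh=8 TtSsllhh=4 ttSSLLHH=2 ttSSLLHh=4 ttSSLLhh=2 ttSSLlHH=4 ttSSLlHh=8 ttSSLlhh=4 ttSSllHH=2 ttSSllHh=4 ttSSllhh=2 ttSsLLHH=2 ttSsLLHh=4 ttSsLLhh=2 ttSsLlHH=4 ttSsLlHh=8 ttSsLlhh=4 ttSsllHH=2 ttSsllHh=4 ttSsllhh=2
TTSsLLhh hits 2/256; gcd=2; 2÷2/256÷2 = 1/128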